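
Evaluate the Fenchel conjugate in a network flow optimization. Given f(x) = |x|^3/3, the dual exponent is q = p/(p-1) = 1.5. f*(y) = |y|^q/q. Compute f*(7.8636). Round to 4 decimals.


The conjugate exponent q satisfies 1/p + 1/q = 1.
p = 3, so q = 3/(3 - 1) = 1.5
|y|^q = 7.8636^1.5 = 22.0512
f*(7.8636) = 22.0512 / 1.5 = 14.7008


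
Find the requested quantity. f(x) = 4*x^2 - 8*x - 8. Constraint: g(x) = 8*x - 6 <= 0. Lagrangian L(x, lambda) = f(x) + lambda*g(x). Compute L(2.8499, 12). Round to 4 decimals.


Step 1: Evaluate f(x).
f(2.8499) = 4*2.8499^2 - 8*2.8499 - 8 = 1.6885
Step 2: Evaluate g(x).
g(2.8499) = 8*2.8499 - 6 = 16.7992
Step 3: Compute Lagrangian.
L = 1.6885 + 12*16.7992 = 203.2789


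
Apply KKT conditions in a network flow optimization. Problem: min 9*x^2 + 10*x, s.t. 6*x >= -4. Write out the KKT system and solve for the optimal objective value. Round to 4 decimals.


Step 1: Try lambda = 0 (constraint inactive).
Stationarity: 2*9*x + 10 = 0
x* = -10/(2*9) = -5/9 = -0.5556 (rounded; the exact value -5/9 is used below)
Check constraint: 6*-0.5556 = -3.3336 >= -4 -- satisfied.
Step 2: Compute optimal value.
f(x*) = 9*(-5/9)^2 + 10*(-5/9) = -2.7778


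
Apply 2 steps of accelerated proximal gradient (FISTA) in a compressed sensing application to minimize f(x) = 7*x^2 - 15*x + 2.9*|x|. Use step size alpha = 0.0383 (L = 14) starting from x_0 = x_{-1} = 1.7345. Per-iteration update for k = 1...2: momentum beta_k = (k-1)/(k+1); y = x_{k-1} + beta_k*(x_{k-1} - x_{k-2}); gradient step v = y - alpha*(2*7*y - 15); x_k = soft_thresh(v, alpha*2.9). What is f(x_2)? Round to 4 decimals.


FISTA on f(x) = 7*x^2 - 15*x + 2.9*|x|
L = 14, alpha = 0.0383
Iteration 1: beta = 0.0, y = 1.7345 + 0.0*(1.7345 - 1.7345) = 1.7345
  grad(y) = 9.283, v = y - alpha*grad = 1.379
  prox(v) = soft_thresh(1.379, 0.1111) = 1.2679
Iteration 2: beta = 0.3333, y = 1.2679 + 0.3333*(1.2679 - 1.7345) = 1.1124
  grad(y) = 0.573, v = y - alpha*grad = 1.0904
  prox(v) = soft_thresh(1.0904, 0.1111) = 0.9793
f(x_2) = 7*0.9793^2 - 15*0.9793 + 2.9*|0.9793| = -5.1363


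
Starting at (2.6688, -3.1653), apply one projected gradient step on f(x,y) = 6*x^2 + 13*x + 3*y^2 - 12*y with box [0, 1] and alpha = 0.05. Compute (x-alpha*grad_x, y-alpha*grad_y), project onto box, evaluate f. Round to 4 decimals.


Step 1: Compute gradient at (2.6688, -3.1653).
grad_x = 2*6*2.6688 + 13 = 45.0256
grad_y = 2*3*-3.1653 - 12 = -30.9918
Step 2: Gradient step.
x_raw = 2.6688 - 0.05*45.0256 = 0.4175
y_raw = -3.1653 - 0.05*-30.9918 = -1.6157
Step 3: Project onto [0, 1].
x_proj = clip(0.4175) = 0.4175
y_proj = clip(-1.6157) = 0.0
Step 4: Evaluate f.
f(0.4175, 0.0) = 6.4737


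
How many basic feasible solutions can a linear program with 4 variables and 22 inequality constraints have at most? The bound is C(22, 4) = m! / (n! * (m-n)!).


Each vertex corresponds to some choice of n active constraints out of m, so the number of vertices is at most C(m, n) = m! / (n!(m-n)!).
m = 22, n = 4
Numerator: 22 * 21 * 20 * 19
Denominator: 4! = 24
C(22, 4) = 7315


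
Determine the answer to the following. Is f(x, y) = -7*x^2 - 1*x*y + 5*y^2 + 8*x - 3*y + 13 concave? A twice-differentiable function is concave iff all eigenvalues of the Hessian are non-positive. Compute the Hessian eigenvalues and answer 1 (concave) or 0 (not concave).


The Hessian of f(x,y) = -7*x^2 - 1*x*y + 5*y^2 + 8*x - 3*y + 13 is:
H = [[-14, -1], [-1, 10]]
Trace = -14 + 10 = -4
Determinant = -14*10 - (-1)^2 = -141
Discriminant = (-4)^2 - 4*-141 = 580.0
Eigenvalues: lambda_1 = -14.0416, lambda_2 = 10.0416
The function is not concave.

0


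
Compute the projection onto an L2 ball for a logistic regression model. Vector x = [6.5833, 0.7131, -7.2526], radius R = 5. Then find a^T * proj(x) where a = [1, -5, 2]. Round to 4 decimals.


Step 1: Compute ||x|| (intermediates to 6 decimals).
||x|| = sqrt(6.5833^2 + 0.7131^2 + (-7.2526)^2) = 9.820823
Step 2: Project.
Since ||x|| > R, scale = R/||x|| = 5/9.820823 = 0.509122, proj(x) = scale * x
proj(x) = [3.351703, 0.363055, -3.692458]
Step 3: Dot product.
a^T * proj(x) = 1*3.351703 - 5*0.363055 + 2*(-3.692458) = -5.8485


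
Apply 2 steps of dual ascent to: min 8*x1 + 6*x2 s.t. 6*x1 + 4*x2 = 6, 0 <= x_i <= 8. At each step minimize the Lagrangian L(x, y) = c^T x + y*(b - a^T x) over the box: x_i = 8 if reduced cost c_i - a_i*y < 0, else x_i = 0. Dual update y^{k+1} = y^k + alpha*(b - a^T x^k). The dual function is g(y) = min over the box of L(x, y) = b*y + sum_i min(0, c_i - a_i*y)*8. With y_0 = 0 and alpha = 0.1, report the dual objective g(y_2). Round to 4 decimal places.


Dual ascent for LP: min 8*x1 + 6*x2, 6*x1 + 4*x2 = 6, 0 <= x_i <= 8
Step 1: y^k = 0.0, reduced costs: (8.0, 6.0)
  x^k = (0.0, 0.0), subgradient = b - a^T x = 6.0
  y^{k+1} = 0.0 + 0.1*6.0 = 0.6
Step 2: y^k = 0.6, reduced costs: (4.4, 3.6)
  x^k = (0.0, 0.0), subgradient = b - a^T x = 6.0
  y^{k+1} = 0.6 + 0.1*6.0 = 1.2
Dual objective at y_2 = 1.2: reduced costs (0.8, 1.2), box minimizer x = (0.0, 0.0)
g(y_2) = b*y + (c1 - a1*y)*x1 + (c2 - a2*y)*x2 = 6*1.2 + 0.8*0.0 + 1.2*0.0 = 7.2 + 0.0 + 0.0 = 7.2


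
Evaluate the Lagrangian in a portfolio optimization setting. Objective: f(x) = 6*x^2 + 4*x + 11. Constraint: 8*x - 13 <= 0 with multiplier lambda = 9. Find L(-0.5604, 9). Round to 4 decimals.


Step 1: Evaluate f(x).
f(-0.5604) = 6*(-0.5604)^2 + 4*(-0.5604) + 11 = 10.6427
Step 2: Evaluate g(x).
g(-0.5604) = 8*-0.5604 - 13 = -17.4832
Step 3: Compute Lagrangian.
L = 10.6427 + 9*-17.4832 = -146.7061


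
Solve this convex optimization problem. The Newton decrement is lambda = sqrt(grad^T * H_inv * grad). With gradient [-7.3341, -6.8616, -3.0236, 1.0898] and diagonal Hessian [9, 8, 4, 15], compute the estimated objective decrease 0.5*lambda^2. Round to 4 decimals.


Step 1: H is diagonal, so H^(-1) * g = [-0.8149, -0.8577, -0.7559, 0.0727].
Step 2: g^T H^(-1) g = sum_i g_i^2 / H_ii
  = (-7.3341)^2/9 + (-6.8616)^2/8 + (-3.0236)^2/4 + (1.0898)^2/15
  = 5.9766 + 5.8852 + 2.2855 + 0.0792 = 14.2265
Step 3: Objective decrease = 0.5 * g^T H^(-1) g = 7.1132


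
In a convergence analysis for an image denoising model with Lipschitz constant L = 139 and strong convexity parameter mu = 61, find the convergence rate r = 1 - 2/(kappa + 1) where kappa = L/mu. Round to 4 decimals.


Step 1: Compute the condition number.
kappa = L/mu = 139/61 = 2.2787
Step 2: Compute the convergence rate.
r = 1 - 2/(kappa + 1) = 1 - 2*mu/(L + mu) = (L - mu)/(L + mu) = 78/200 = 0.39


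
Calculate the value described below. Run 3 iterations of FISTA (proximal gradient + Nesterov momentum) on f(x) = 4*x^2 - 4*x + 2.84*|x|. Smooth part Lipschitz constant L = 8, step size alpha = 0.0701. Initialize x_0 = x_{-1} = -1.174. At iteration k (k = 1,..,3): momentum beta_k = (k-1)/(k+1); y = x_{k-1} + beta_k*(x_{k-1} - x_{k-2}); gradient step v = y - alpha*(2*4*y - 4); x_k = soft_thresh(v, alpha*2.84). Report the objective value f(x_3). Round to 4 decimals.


FISTA on f(x) = 4*x^2 - 4*x + 2.84*|x|
L = 8, alpha = 0.0701
Iteration 1: beta = 0.0, y = -1.174 + 0.0*(-1.174 + 1.174) = -1.174
  grad(y) = -13.392, v = y - alpha*grad = -0.2352
  prox(v) = soft_thresh(-0.2352, 0.1991) = -0.0361
Iteration 2: beta = 0.3333, y = -0.0361 + 0.3333*(-0.0361 + 1.174) = 0.3432
  grad(y) = -1.2548, v = y - alpha*grad = 0.4311
  prox(v) = soft_thresh(0.4311, 0.1991) = 0.232
Iteration 3: beta = 0.5, y = 0.232 + 0.5*(0.232 + 0.0361) = 0.3661
  grad(y) = -1.0711, v = y - alpha*grad = 0.4412
  prox(v) = soft_thresh(0.4412, 0.1991) = 0.2421
f(x_3) = 4*0.2421^2 - 4*0.2421 + 2.84*|0.2421| = -0.0464


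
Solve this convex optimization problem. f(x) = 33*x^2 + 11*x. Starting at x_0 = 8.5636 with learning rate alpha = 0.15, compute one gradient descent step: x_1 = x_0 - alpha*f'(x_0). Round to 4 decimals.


We compute the gradient at x_0 and apply the update.
f'(x) = 66*x + 11
f'(8.5636) = 66*8.5636 + 11 = 576.1976
x_1 = 8.5636 - 0.15*576.1976 = -77.866


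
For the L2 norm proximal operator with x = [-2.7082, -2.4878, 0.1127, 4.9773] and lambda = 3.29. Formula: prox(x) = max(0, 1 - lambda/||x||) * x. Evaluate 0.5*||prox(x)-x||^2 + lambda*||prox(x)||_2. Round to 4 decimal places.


Step 1: Compute ||x||.
||x|| = 6.1895
Step 2: Compute scaling factor.
scale = max(0, 1 - 3.29/6.1895) = 0.4685
Step 3: prox(x) = [-1.2687, -1.1654, 0.0528, 2.3316]
||prox(x)|| = 2.8995
Step 4: Proximal objective.
0.5*||prox-x||^2 = 5.4121
lambda*||prox|| = 9.5394
Total = 14.9514


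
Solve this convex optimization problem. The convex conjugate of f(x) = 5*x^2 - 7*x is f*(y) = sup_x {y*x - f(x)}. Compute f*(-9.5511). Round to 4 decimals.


f*(y) = sup_x {y*x - a*x^2 - b*x} = sup_x {(y-b)*x - a*x^2}
FOC: (y - b) - 2a*x = 0 => x* = (y - b)/(2a)
x* = (-9.5511 + 7)/(2*5) = -0.2551
f*(-9.5511) = (y-b)^2/(4a) = (-9.5511 + 7)^2/(4*5)
= 6.5081/20 = 0.3254


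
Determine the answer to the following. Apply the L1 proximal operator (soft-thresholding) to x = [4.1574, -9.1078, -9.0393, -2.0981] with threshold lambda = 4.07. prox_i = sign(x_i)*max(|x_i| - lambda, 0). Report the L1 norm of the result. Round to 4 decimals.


Soft-thresholding with lambda = 4.07:
prox(4.1574) = sign(4.1574)*max(|4.1574| - 4.07, 0) = 0.0874
prox(-9.1078) = sign(-9.1078)*max(|-9.1078| - 4.07, 0) = -5.0378
prox(-9.0393) = sign(-9.0393)*max(|-9.0393| - 4.07, 0) = -4.9693
prox(-2.0981) = sign(-2.0981)*max(|-2.0981| - 4.07, 0) = 0.0
prox(x) = [0.0874, -5.0378, -4.9693, 0.0]
||prox(x)||_1 = 0.0874 + 5.0378 + 4.9693 + 0.0 = 10.0945


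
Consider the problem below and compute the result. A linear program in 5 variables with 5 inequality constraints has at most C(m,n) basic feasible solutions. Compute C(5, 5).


Each vertex corresponds to some choice of n active constraints out of m, so the number of vertices is at most C(m, n) = m! / (n!(m-n)!).
m = 5, n = 5
Numerator: 5 * 4 * 3 * 2 * 1
Denominator: 5! = 120
C(5, 5) = 1


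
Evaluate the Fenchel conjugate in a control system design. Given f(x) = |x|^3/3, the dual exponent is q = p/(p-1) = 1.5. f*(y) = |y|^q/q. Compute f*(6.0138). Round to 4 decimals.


The conjugate exponent q satisfies 1/p + 1/q = 1.
p = 3, so q = 3/(3 - 1) = 1.5
|y|^q = 6.0138^1.5 = 14.7477
f*(6.0138) = 14.7477 / 1.5 = 9.8318


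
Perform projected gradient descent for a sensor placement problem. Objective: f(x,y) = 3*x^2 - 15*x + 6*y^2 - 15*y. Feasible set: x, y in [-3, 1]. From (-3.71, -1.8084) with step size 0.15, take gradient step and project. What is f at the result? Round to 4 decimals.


Step 1: Compute gradient at (-3.71, -1.8084).
grad_x = 2*3*-3.71 - 15 = -37.26
grad_y = 2*6*-1.8084 - 15 = -36.7008
Step 2: Gradient step.
x_raw = -3.71 - 0.15*-37.26 = 1.879
y_raw = -1.8084 - 0.15*-36.7008 = 3.6967
Step 3: Project onto [-3, 1].
x_proj = clip(1.879) = 1.0
y_proj = clip(3.6967) = 1.0
Step 4: Evaluate f.
f(1.0, 1.0) = -21.0


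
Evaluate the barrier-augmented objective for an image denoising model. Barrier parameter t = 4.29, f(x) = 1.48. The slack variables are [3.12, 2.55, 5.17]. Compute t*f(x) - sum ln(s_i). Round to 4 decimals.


Step 1: Compute log-barrier.
ln values: [1.1378, 0.9361, 1.6429]
phi = -(1.1378 + 0.9361 + 1.6429) = -3.7168
Step 2: Compute augmented objective.
t*f(x) = 4.29*1.48 = 6.3492
Total = 6.3492 - 3.7168 = 2.6324


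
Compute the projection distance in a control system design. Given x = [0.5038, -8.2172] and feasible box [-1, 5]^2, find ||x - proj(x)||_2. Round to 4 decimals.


Project each component onto [-1, 5].
clip(0.5038) = 0.5038, clip(-8.2172) = -1.0
Projection = [0.5038, -1.0]
Squared diffs: [0.0, 52.088]
Distance = sqrt(52.088) = 7.2172


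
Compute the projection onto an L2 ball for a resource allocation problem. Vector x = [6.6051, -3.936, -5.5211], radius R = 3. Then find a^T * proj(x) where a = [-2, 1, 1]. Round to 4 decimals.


Step 1: Compute ||x|| (intermediates to 6 decimals).
||x|| = sqrt(6.6051^2 + (-3.936)^2 + (-5.5211)^2) = 9.465833
Step 2: Project.
Since ||x|| > R, scale = R/||x|| = 3/9.465833 = 0.316929, proj(x) = scale * x
proj(x) = [2.093348, -1.247433, -1.749797]
Step 3: Dot product.
a^T * proj(x) = -2*2.093348 + 1*(-1.247433) + 1*(-1.749797) = -7.1839


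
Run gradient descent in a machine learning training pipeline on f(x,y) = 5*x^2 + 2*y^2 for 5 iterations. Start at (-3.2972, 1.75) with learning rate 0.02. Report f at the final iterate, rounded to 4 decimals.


Gradient descent on f(x,y) = 5*x^2 + 2*y^2.
Starting point: (-3.2972, 1.75), alpha = 0.02
Step 1: grad_x = 2*5*-3.2972 = -32.972, grad_y = 2*2*1.75 = 7.0
  x_1 = -3.2972 - 0.02*-32.972 = -2.6378
  y_1 = 1.75 - 0.02*7.0 = 1.61
Step 2: grad_x = 2*5*-2.6378 = -26.3776, grad_y = 2*2*1.61 = 6.44
  x_2 = -2.6378 - 0.02*-26.3776 = -2.1102
  y_2 = 1.61 - 0.02*6.44 = 1.4812
Step 3: grad_x = 2*5*-2.1102 = -21.1021, grad_y = 2*2*1.4812 = 5.9248
  x_3 = -2.1102 - 0.02*-21.1021 = -1.6882
  y_3 = 1.4812 - 0.02*5.9248 = 1.3627
Step 4: grad_x = 2*5*-1.6882 = -16.8817, grad_y = 2*2*1.3627 = 5.4508
  x_4 = -1.6882 - 0.02*-16.8817 = -1.3505
  y_4 = 1.3627 - 0.02*5.4508 = 1.2537
Step 5: grad_x = 2*5*-1.3505 = -13.5053, grad_y = 2*2*1.2537 = 5.0148
  x_5 = -1.3505 - 0.02*-13.5053 = -1.0804
  y_5 = 1.2537 - 0.02*5.0148 = 1.1534
f(-1.0804, 1.1534) = 5*(-1.0804)^2 + 2*1.1534^2 = 8.4972


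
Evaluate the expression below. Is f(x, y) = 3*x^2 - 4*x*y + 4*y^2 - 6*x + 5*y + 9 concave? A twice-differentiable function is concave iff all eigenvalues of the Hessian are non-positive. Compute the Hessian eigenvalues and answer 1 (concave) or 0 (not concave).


The Hessian of f(x,y) = 3*x^2 - 4*x*y + 4*y^2 - 6*x + 5*y + 9 is:
H = [[6, -4], [-4, 8]]
Trace = 6 + 8 = 14
Determinant = 6*8 - (-4)^2 = 32
Discriminant = (14)^2 - 4*32 = 68.0
Eigenvalues: lambda_1 = 2.8769, lambda_2 = 11.1231
The function is not concave.

0


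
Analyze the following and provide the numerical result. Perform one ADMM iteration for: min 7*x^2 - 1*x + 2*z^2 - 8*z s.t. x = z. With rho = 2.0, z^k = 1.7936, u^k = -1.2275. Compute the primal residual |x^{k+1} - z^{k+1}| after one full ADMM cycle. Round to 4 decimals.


ADMM iteration with rho = 2.0, z^k = 1.7936, u^k = -1.2275
Step 1: x-update.
Minimize 7*x^2 - 1*x + (2.0/2)*(x - 1.7936 - 1.2275)^2
FOC: (2*7 + 2.0)*x = 1 + 2.0*(1.7936 + 1.2275)
x^{k+1} = 0.4401
Step 2: z-update.
Minimize 2*z^2 - 8*z + (2.0/2)*(0.4401 - z - 1.2275)^2
FOC: (2*2 + 2.0)*z = 8 + 2.0*(0.4401 - 1.2275)
z^{k+1} = 1.0709
Step 3: u-update.
u^{k+1} = -1.2275 + 0.4401 - 1.0709 = -1.8582
Step 4: Primal residual = |0.4401 - 1.0709| = 0.6307


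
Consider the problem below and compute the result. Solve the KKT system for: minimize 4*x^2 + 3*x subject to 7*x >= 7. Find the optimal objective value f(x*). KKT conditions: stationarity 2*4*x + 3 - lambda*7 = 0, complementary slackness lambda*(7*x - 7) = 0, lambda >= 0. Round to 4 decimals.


Step 1: Try lambda = 0 (constraint inactive).
x_unc = -3/(2*4) = -0.375
Check: 7*-0.375 = -2.625 < 7 -- violated!
Step 2: Constraint must be active: 7*x = 7
x* = 7/7 = 1.0
lambda = (2*4*1.0 + 3)/7 = 1.5714
Step 3: Compute optimal value.
f(x*) = 4*1.0^2 + 3*1.0 = 7.0


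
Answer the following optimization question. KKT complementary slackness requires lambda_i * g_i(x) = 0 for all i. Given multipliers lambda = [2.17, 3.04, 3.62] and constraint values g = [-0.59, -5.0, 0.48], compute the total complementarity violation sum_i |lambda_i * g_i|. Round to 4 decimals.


KKT complementary slackness check:
lambda_1 * g_1 = 2.17 * -0.59 = -1.2803
lambda_2 * g_2 = 3.04 * -5.0 = -15.2
lambda_3 * g_3 = 3.62 * 0.48 = 1.7376
Total violation = 1.2803 + 15.2 + 1.7376 = 18.2179


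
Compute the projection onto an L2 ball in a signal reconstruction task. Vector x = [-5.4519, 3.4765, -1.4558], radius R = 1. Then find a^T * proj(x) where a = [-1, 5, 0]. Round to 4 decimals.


Step 1: Compute ||x|| (intermediates to 6 decimals).
||x|| = sqrt((-5.4519)^2 + 3.4765^2 + (-1.4558)^2) = 6.627867
Step 2: Project.
Since ||x|| > R, scale = R/||x|| = 1/6.627867 = 0.150878, proj(x) = scale * x
proj(x) = [-0.822572, 0.524527, -0.219648]
Step 3: Dot product.
a^T * proj(x) = -1*(-0.822572) + 5*0.524527 + 0*(-0.219648) = 3.4452


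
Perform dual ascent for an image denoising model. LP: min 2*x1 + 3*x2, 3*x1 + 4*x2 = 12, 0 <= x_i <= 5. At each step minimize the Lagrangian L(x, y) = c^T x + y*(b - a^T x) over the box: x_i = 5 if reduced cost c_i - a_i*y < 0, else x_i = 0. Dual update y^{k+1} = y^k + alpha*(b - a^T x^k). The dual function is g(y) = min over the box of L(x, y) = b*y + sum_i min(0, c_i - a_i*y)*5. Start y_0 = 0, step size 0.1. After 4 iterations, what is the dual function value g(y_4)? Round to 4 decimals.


Dual ascent for LP: min 2*x1 + 3*x2, 3*x1 + 4*x2 = 12, 0 <= x_i <= 5
Step 1: y^k = 0.0, reduced costs: (2.0, 3.0)
  x^k = (0.0, 0.0), subgradient = b - a^T x = 12.0
  y^{k+1} = 0.0 + 0.1*12.0 = 1.2
Step 2: y^k = 1.2, reduced costs: (-1.6, -1.8)
  x^k = (5.0, 5.0), subgradient = b - a^T x = -23.0
  y^{k+1} = 1.2 + 0.1*-23.0 = -1.1
Step 3: y^k = -1.1, reduced costs: (5.3, 7.4)
  x^k = (0.0, 0.0), subgradient = b - a^T x = 12.0
  y^{k+1} = -1.1 + 0.1*12.0 = 0.1
Step 4: y^k = 0.1, reduced costs: (1.7, 2.6)
  x^k = (0.0, 0.0), subgradient = b - a^T x = 12.0
  y^{k+1} = 0.1 + 0.1*12.0 = 1.3
Dual objective at y_4 = 1.3: reduced costs (-1.9, -2.2), box minimizer x = (5.0, 5.0)
g(y_4) = b*y + (c1 - a1*y)*x1 + (c2 - a2*y)*x2 = 12*1.3 + (-1.9)*5.0 + (-2.2)*5.0 = 15.6 - 9.5 - 11.0 = -4.9


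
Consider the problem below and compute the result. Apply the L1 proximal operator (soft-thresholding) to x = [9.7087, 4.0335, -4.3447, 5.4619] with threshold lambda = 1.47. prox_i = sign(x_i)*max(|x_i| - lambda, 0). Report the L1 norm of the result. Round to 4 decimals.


Soft-thresholding with lambda = 1.47:
prox(9.7087) = sign(9.7087)*max(|9.7087| - 1.47, 0) = 8.2387
prox(4.0335) = sign(4.0335)*max(|4.0335| - 1.47, 0) = 2.5635
prox(-4.3447) = sign(-4.3447)*max(|-4.3447| - 1.47, 0) = -2.8747
prox(5.4619) = sign(5.4619)*max(|5.4619| - 1.47, 0) = 3.9919
prox(x) = [8.2387, 2.5635, -2.8747, 3.9919]
||prox(x)||_1 = 8.2387 + 2.5635 + 2.8747 + 3.9919 = 17.6688


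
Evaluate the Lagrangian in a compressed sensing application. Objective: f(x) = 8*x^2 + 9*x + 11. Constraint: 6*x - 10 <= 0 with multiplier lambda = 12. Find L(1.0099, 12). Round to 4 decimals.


Step 1: Evaluate f(x).
f(1.0099) = 8*1.0099^2 + 9*1.0099 + 11 = 28.2483
Step 2: Evaluate g(x).
g(1.0099) = 6*1.0099 - 10 = -3.9406
Step 3: Compute Lagrangian.
L = 28.2483 + 12*-3.9406 = -19.0389


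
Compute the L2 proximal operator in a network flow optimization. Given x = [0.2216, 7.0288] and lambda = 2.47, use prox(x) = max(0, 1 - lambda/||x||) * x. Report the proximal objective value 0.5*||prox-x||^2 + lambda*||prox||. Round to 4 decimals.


Step 1: Compute ||x||.
||x|| = 7.0323
Step 2: Compute scaling factor.
scale = max(0, 1 - 2.47/7.0323) = 0.6488
Step 3: prox(x) = [0.1438, 4.56]
||prox(x)|| = 4.5623
Step 4: Proximal objective.
0.5*||prox-x||^2 = 3.0505
lambda*||prox|| = 11.2689
Total = 14.3193


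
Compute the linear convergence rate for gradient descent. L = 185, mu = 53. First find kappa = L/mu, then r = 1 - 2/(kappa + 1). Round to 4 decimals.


Step 1: Compute the condition number.
kappa = L/mu = 185/53 = 3.4906
Step 2: Compute the convergence rate.
r = 1 - 2/(kappa + 1) = 1 - 2*mu/(L + mu) = (L - mu)/(L + mu) = 132/238 = 0.5546


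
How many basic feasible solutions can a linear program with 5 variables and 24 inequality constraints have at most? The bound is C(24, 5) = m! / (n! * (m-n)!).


Each vertex corresponds to some choice of n active constraints out of m, so the number of vertices is at most C(m, n) = m! / (n!(m-n)!).
m = 24, n = 5
Numerator: 24 * 23 * 22 * 21 * 20
Denominator: 5! = 120
C(24, 5) = 42504


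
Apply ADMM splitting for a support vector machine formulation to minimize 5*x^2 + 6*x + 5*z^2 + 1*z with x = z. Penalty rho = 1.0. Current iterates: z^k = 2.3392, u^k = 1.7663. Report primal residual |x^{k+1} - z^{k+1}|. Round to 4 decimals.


ADMM iteration with rho = 1.0, z^k = 2.3392, u^k = 1.7663
Step 1: x-update.
Minimize 5*x^2 + 6*x + (1.0/2)*(x - 2.3392 + 1.7663)^2
FOC: (2*5 + 1.0)*x = -6 + 1.0*(2.3392 - 1.7663)
x^{k+1} = -0.4934
Step 2: z-update.
Minimize 5*z^2 + 1*z + (1.0/2)*(-0.4934 - z + 1.7663)^2
FOC: (2*5 + 1.0)*z = -1 + 1.0*(-0.4934 + 1.7663)
z^{k+1} = 0.0248
Step 3: u-update.
u^{k+1} = 1.7663 - 0.4934 - 0.0248 = 1.2481
Step 4: Primal residual = |-0.4934 - 0.0248| = 0.5182


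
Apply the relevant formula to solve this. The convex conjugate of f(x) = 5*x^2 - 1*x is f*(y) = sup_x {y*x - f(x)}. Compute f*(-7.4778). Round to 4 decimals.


f*(y) = sup_x {y*x - a*x^2 - b*x} = sup_x {(y-b)*x - a*x^2}
FOC: (y - b) - 2a*x = 0 => x* = (y - b)/(2a)
x* = (-7.4778 + 1)/(2*5) = -0.6478
f*(-7.4778) = (y-b)^2/(4a) = (-7.4778 + 1)^2/(4*5)
= 41.9619/20 = 2.0981


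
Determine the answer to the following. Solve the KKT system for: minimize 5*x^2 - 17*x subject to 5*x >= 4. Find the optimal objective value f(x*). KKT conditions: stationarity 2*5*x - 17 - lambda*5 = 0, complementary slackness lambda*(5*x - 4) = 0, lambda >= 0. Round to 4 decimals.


Step 1: Try lambda = 0 (constraint inactive).
Stationarity: 2*5*x - 17 = 0
x* = 17/(2*5) = 1.7
Check constraint: 5*1.7 = 8.5 >= 4 -- satisfied.
Step 2: Compute optimal value.
f(x*) = 5*1.7^2 - 17*1.7 = -14.45


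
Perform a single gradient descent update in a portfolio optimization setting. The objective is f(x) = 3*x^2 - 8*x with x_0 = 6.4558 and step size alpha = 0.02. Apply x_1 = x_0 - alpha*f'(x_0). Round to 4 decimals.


We compute the gradient at x_0 and apply the update.
f'(x) = 6*x - 8
f'(6.4558) = 6*6.4558 - 8 = 30.7348
x_1 = 6.4558 - 0.02*30.7348 = 5.8411


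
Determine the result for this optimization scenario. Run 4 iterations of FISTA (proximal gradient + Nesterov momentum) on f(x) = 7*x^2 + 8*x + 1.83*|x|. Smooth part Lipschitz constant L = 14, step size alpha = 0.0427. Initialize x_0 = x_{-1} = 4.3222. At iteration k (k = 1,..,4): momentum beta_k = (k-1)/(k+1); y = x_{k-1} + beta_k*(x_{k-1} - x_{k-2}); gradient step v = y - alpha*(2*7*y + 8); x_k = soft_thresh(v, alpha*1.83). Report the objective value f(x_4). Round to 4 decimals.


FISTA on f(x) = 7*x^2 + 8*x + 1.83*|x|
L = 14, alpha = 0.0427
Iteration 1: beta = 0.0, y = 4.3222 + 0.0*(4.3222 - 4.3222) = 4.3222
  grad(y) = 68.5108, v = y - alpha*grad = 1.3968
  prox(v) = soft_thresh(1.3968, 0.0781) = 1.3186
Iteration 2: beta = 0.3333, y = 1.3186 + 0.3333*(1.3186 - 4.3222) = 0.3175
  grad(y) = 12.4445, v = y - alpha*grad = -0.2139
  prox(v) = soft_thresh(-0.2139, 0.0781) = -0.1358
Iteration 3: beta = 0.5, y = -0.1358 + 0.5*(-0.1358 - 1.3186) = -0.863
  grad(y) = -4.0818, v = y - alpha*grad = -0.6887
  prox(v) = soft_thresh(-0.6887, 0.0781) = -0.6106
Iteration 4: beta = 0.6, y = -0.6106 + 0.6*(-0.6106 + 0.1358) = -0.8954
  grad(y) = -4.5359, v = y - alpha*grad = -0.7017
  prox(v) = soft_thresh(-0.7017, 0.0781) = -0.6236
f(x_4) = 7*(-0.6236)^2 + 8*(-0.6236) + 1.83*|-0.6236| = -1.1255


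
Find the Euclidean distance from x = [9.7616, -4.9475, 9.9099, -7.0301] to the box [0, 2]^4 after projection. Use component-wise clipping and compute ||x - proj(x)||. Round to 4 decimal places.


Project each component onto [0, 2].
clip(9.7616) = 2.0, clip(-4.9475) = 0.0, clip(9.9099) = 2.0, clip(-7.0301) = 0.0
Projection = [2.0, 0.0, 2.0, 0.0]
Squared diffs: [60.2424, 24.4778, 62.5665, 49.4223]
Distance = sqrt(196.709) = 14.0253


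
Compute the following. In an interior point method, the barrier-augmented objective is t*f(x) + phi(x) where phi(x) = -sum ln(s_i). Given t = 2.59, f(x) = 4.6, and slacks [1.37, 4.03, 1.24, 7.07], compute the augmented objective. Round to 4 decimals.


Step 1: Compute log-barrier.
ln values: [0.3148, 1.3938, 0.2151, 1.9559]
phi = -(0.3148 + 1.3938 + 0.2151 + 1.9559) = -3.8795
Step 2: Compute augmented objective.
t*f(x) = 2.59*4.6 = 11.914
Total = 11.914 - 3.8795 = 8.0345


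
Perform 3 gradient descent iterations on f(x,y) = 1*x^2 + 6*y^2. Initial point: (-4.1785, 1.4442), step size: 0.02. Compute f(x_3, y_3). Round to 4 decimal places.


Gradient descent on f(x,y) = 1*x^2 + 6*y^2.
Starting point: (-4.1785, 1.4442), alpha = 0.02
Step 1: grad_x = 2*1*-4.1785 = -8.357, grad_y = 2*6*1.4442 = 17.3304
  x_1 = -4.1785 - 0.02*-8.357 = -4.0114
  y_1 = 1.4442 - 0.02*17.3304 = 1.0976
Step 2: grad_x = 2*1*-4.0114 = -8.0227, grad_y = 2*6*1.0976 = 13.1711
  x_2 = -4.0114 - 0.02*-8.0227 = -3.8509
  y_2 = 1.0976 - 0.02*13.1711 = 0.8342
Step 3: grad_x = 2*1*-3.8509 = -7.7018, grad_y = 2*6*0.8342 = 10.01
  x_3 = -3.8509 - 0.02*-7.7018 = -3.6969
  y_3 = 0.8342 - 0.02*10.01 = 0.634
f(-3.6969, 0.634) = 1*(-3.6969)^2 + 6*0.634^2 = 16.0783


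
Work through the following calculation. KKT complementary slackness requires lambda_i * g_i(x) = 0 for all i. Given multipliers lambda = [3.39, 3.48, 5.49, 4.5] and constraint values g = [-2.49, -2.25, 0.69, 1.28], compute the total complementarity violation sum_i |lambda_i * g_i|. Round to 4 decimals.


KKT complementary slackness check:
lambda_1 * g_1 = 3.39 * -2.49 = -8.4411
lambda_2 * g_2 = 3.48 * -2.25 = -7.83
lambda_3 * g_3 = 5.49 * 0.69 = 3.7881
lambda_4 * g_4 = 4.5 * 1.28 = 5.76
Total violation = 8.4411 + 7.83 + 3.7881 + 5.76 = 25.8192


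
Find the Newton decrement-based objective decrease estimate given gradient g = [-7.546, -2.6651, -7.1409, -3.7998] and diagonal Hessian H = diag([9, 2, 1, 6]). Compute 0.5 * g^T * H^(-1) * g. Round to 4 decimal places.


Step 1: H is diagonal, so H^(-1) * g = [-0.8384, -1.3326, -7.1409, -0.6333].
Step 2: g^T H^(-1) g = sum_i g_i^2 / H_ii
  = (-7.546)^2/9 + (-2.6651)^2/2 + (-7.1409)^2/1 + (-3.7998)^2/6
  = 6.3269 + 3.5514 + 50.9925 + 2.4064 = 63.2771
Step 3: Objective decrease = 0.5 * g^T H^(-1) g = 31.6386


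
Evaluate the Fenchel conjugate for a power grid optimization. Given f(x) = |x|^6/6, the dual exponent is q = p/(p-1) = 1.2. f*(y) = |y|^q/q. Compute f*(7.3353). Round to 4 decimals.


The conjugate exponent q satisfies 1/p + 1/q = 1.
p = 6, so q = 6/(6 - 1) = 1.2
|y|^q = 7.3353^1.2 = 10.927
f*(7.3353) = 10.927 / 1.2 = 9.1058


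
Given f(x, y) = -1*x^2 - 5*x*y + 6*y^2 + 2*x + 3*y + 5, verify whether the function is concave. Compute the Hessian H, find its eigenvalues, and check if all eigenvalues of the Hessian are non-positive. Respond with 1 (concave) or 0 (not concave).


The Hessian of f(x,y) = -1*x^2 - 5*x*y + 6*y^2 + 2*x + 3*y + 5 is:
H = [[-2, -5], [-5, 12]]
Trace = -2 + 12 = 10
Determinant = -2*12 - (-5)^2 = -49
Discriminant = (10)^2 - 4*-49 = 296.0
Eigenvalues: lambda_1 = -3.6023, lambda_2 = 13.6023
The function is not concave.

0


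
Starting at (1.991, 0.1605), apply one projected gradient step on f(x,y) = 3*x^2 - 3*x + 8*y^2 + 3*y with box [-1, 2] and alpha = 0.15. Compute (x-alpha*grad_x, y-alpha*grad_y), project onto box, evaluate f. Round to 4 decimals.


Step 1: Compute gradient at (1.991, 0.1605).
grad_x = 2*3*1.991 - 3 = 8.946
grad_y = 2*8*0.1605 + 3 = 5.568
Step 2: Gradient step.
x_raw = 1.991 - 0.15*8.946 = 0.6491
y_raw = 0.1605 - 0.15*5.568 = -0.6747
Step 3: Project onto [-1, 2].
x_proj = clip(0.6491) = 0.6491
y_proj = clip(-0.6747) = -0.6747
Step 4: Evaluate f.
f(0.6491, -0.6747) = 0.9344


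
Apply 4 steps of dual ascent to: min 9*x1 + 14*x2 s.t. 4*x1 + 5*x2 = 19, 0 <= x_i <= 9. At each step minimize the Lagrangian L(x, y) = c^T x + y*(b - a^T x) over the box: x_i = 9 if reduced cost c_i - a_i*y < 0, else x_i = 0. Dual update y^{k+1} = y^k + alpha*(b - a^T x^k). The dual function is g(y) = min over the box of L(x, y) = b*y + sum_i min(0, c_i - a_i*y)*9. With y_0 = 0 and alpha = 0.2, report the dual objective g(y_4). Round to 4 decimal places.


Dual ascent for LP: min 9*x1 + 14*x2, 4*x1 + 5*x2 = 19, 0 <= x_i <= 9
Step 1: y^k = 0.0, reduced costs: (9.0, 14.0)
  x^k = (0.0, 0.0), subgradient = b - a^T x = 19.0
  y^{k+1} = 0.0 + 0.2*19.0 = 3.8
Step 2: y^k = 3.8, reduced costs: (-6.2, -5.0)
  x^k = (9.0, 9.0), subgradient = b - a^T x = -62.0
  y^{k+1} = 3.8 + 0.2*-62.0 = -8.6
Step 3: y^k = -8.6, reduced costs: (43.4, 57.0)
  x^k = (0.0, 0.0), subgradient = b - a^T x = 19.0
  y^{k+1} = -8.6 + 0.2*19.0 = -4.8
Step 4: y^k = -4.8, reduced costs: (28.2, 38.0)
  x^k = (0.0, 0.0), subgradient = b - a^T x = 19.0
  y^{k+1} = -4.8 + 0.2*19.0 = -1.0
Dual objective at y_4 = -1.0: reduced costs (13.0, 19.0), box minimizer x = (0.0, 0.0)
g(y_4) = b*y + (c1 - a1*y)*x1 + (c2 - a2*y)*x2 = 19*(-1.0) + 13.0*0.0 + 19.0*0.0 = -19.0 + 0.0 + 0.0 = -19.0


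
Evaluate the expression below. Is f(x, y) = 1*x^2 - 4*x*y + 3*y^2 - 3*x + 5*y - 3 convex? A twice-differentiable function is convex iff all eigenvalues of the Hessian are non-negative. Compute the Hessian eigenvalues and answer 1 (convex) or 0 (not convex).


The Hessian of f(x,y) = 1*x^2 - 4*x*y + 3*y^2 - 3*x + 5*y - 3 is:
H = [[2, -4], [-4, 6]]
Trace = 2 + 6 = 8
Determinant = 2*6 - (-4)^2 = -4
Discriminant = (8)^2 - 4*-4 = 80.0
Eigenvalues: lambda_1 = -0.4721, lambda_2 = 8.4721
The function is not convex.

0


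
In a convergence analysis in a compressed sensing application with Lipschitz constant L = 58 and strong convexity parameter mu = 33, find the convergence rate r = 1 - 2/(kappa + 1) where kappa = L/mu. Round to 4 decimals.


Step 1: Compute the condition number.
kappa = L/mu = 58/33 = 1.7576
Step 2: Compute the convergence rate.
r = 1 - 2/(kappa + 1) = 1 - 2*mu/(L + mu) = (L - mu)/(L + mu) = 25/91 = 0.2747


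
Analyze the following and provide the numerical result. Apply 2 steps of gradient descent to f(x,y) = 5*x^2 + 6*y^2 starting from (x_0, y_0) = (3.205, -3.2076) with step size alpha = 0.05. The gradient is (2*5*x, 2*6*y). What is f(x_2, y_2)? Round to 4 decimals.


Gradient descent on f(x,y) = 5*x^2 + 6*y^2.
Starting point: (3.205, -3.2076), alpha = 0.05
Step 1: grad_x = 2*5*3.205 = 32.05, grad_y = 2*6*-3.2076 = -38.4912
  x_1 = 3.205 - 0.05*32.05 = 1.6025
  y_1 = -3.2076 - 0.05*-38.4912 = -1.283
Step 2: grad_x = 2*5*1.6025 = 16.025, grad_y = 2*6*-1.283 = -15.3965
  x_2 = 1.6025 - 0.05*16.025 = 0.8013
  y_2 = -1.283 - 0.05*-15.3965 = -0.5132
f(0.8013, -0.5132) = 5*0.8013^2 + 6*(-0.5132)^2 = 4.7904


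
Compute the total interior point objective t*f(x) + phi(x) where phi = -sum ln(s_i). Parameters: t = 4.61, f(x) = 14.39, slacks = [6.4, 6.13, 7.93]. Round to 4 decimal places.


Step 1: Compute log-barrier.
ln values: [1.8563, 1.8132, 2.0707]
phi = -(1.8563 + 1.8132 + 2.0707) = -5.7401
Step 2: Compute augmented objective.
t*f(x) = 4.61*14.39 = 66.3379
Total = 66.3379 - 5.7401 = 60.5978


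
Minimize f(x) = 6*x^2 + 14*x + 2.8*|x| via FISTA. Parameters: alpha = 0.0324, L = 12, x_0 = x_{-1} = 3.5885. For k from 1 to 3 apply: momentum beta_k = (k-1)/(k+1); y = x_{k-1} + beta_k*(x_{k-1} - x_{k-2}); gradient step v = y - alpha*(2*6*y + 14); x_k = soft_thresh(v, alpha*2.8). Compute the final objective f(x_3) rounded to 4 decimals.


FISTA on f(x) = 6*x^2 + 14*x + 2.8*|x|
L = 12, alpha = 0.0324
Iteration 1: beta = 0.0, y = 3.5885 + 0.0*(3.5885 - 3.5885) = 3.5885
  grad(y) = 57.062, v = y - alpha*grad = 1.7397
  prox(v) = soft_thresh(1.7397, 0.0907) = 1.649
Iteration 2: beta = 0.3333, y = 1.649 + 0.3333*(1.649 - 3.5885) = 1.0025
  grad(y) = 26.0295, v = y - alpha*grad = 0.1591
  prox(v) = soft_thresh(0.1591, 0.0907) = 0.0684
Iteration 3: beta = 0.5, y = 0.0684 + 0.5*(0.0684 - 1.649) = -0.7219
  grad(y) = 5.3371, v = y - alpha*grad = -0.8948
  prox(v) = soft_thresh(-0.8948, 0.0907) = -0.8041
f(x_3) = 6*(-0.8041)^2 + 14*(-0.8041) + 2.8*|-0.8041| = -5.1265


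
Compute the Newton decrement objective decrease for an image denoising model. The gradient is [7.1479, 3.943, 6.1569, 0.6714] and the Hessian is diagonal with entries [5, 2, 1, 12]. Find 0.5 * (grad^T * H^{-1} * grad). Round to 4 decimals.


Step 1: H is diagonal, so H^(-1) * g = [1.4296, 1.9715, 6.1569, 0.056].
Step 2: g^T H^(-1) g = sum_i g_i^2 / H_ii
  = (7.1479)^2/5 + (3.943)^2/2 + (6.1569)^2/1 + (0.6714)^2/12
  = 10.2185 + 7.7736 + 37.9074 + 0.0376 = 55.9371
Step 3: Objective decrease = 0.5 * g^T H^(-1) g = 27.9686


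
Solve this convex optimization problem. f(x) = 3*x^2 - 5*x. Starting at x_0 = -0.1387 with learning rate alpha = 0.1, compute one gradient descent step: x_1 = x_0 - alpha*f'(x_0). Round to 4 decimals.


We compute the gradient at x_0 and apply the update.
f'(x) = 6*x - 5
f'(-0.1387) = 6*-0.1387 - 5 = -5.8322
x_1 = -0.1387 - 0.1*-5.8322 = 0.4445


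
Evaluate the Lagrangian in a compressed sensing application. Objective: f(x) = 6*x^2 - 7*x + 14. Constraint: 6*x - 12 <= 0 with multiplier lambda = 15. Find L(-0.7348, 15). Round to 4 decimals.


Step 1: Evaluate f(x).
f(-0.7348) = 6*(-0.7348)^2 - 7*(-0.7348) + 14 = 22.3832
Step 2: Evaluate g(x).
g(-0.7348) = 6*-0.7348 - 12 = -16.4088
Step 3: Compute Lagrangian.
L = 22.3832 + 15*-16.4088 = -223.7488


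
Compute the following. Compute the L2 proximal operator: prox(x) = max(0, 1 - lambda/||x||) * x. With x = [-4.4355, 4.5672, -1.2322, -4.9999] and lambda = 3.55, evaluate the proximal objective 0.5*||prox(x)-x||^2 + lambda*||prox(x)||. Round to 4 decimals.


Step 1: Compute ||x||.
||x|| = 8.1884
Step 2: Compute scaling factor.
scale = max(0, 1 - 3.55/8.1884) = 0.5665
Step 3: prox(x) = [-2.5125, 2.5871, -0.698, -2.8322]
||prox(x)|| = 4.6384
Step 4: Proximal objective.
0.5*||prox-x||^2 = 6.3013
lambda*||prox|| = 16.4663
Total = 22.7677


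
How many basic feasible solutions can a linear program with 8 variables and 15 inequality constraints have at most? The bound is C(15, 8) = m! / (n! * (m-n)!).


Each vertex corresponds to some choice of n active constraints out of m, so the number of vertices is at most C(m, n) = m! / (n!(m-n)!).
m = 15, n = 8
Numerator: 15 * 14 * 13 * 12 * 11 * 10 * 9 * 8
Denominator: 8! = 40320
C(15, 8) = 6435


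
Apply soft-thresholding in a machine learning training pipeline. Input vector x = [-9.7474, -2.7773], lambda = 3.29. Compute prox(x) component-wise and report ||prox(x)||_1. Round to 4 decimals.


Soft-thresholding with lambda = 3.29:
prox(-9.7474) = sign(-9.7474)*max(|-9.7474| - 3.29, 0) = -6.4574
prox(-2.7773) = sign(-2.7773)*max(|-2.7773| - 3.29, 0) = 0.0
prox(x) = [-6.4574, 0.0]
||prox(x)||_1 = 6.4574 + 0.0 = 6.4574


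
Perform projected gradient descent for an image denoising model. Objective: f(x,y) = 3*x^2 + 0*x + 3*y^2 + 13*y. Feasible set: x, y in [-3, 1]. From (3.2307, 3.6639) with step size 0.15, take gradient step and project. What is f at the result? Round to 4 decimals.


Step 1: Compute gradient at (3.2307, 3.6639).
grad_x = 2*3*3.2307 + 0 = 19.3842
grad_y = 2*3*3.6639 + 13 = 34.9834
Step 2: Gradient step.
x_raw = 3.2307 - 0.15*19.3842 = 0.3231
y_raw = 3.6639 - 0.15*34.9834 = -1.5836
Step 3: Project onto [-3, 1].
x_proj = clip(0.3231) = 0.3231
y_proj = clip(-1.5836) = -1.5836
Step 4: Evaluate f.
f(0.3231, -1.5836) = -12.7503


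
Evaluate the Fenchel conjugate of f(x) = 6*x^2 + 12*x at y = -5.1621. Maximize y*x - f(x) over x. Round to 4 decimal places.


f*(y) = sup_x {y*x - a*x^2 - b*x} = sup_x {(y-b)*x - a*x^2}
FOC: (y - b) - 2a*x = 0 => x* = (y - b)/(2a)
x* = (-5.1621 - 12)/(2*6) = -1.4302
f*(-5.1621) = (y-b)^2/(4a) = (-5.1621 - 12)^2/(4*6)
= 294.5377/24 = 12.2724


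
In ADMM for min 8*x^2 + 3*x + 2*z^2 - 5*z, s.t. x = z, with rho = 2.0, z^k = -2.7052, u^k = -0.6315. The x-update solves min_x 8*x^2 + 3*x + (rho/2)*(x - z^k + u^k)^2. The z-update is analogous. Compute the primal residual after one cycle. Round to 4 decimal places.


ADMM iteration with rho = 2.0, z^k = -2.7052, u^k = -0.6315
Step 1: x-update.
Minimize 8*x^2 + 3*x + (2.0/2)*(x + 2.7052 - 0.6315)^2
FOC: (2*8 + 2.0)*x = -3 + 2.0*(-2.7052 + 0.6315)
x^{k+1} = -0.3971
Step 2: z-update.
Minimize 2*z^2 - 5*z + (2.0/2)*(-0.3971 - z - 0.6315)^2
FOC: (2*2 + 2.0)*z = 5 + 2.0*(-0.3971 - 0.6315)
z^{k+1} = 0.4905
Step 3: u-update.
u^{k+1} = -0.6315 - 0.3971 - 0.4905 = -1.5191
Step 4: Primal residual = |-0.3971 - 0.4905| = 0.8876


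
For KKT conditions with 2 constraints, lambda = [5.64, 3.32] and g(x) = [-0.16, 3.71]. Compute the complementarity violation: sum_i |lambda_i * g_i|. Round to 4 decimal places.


KKT complementary slackness check:
lambda_1 * g_1 = 5.64 * -0.16 = -0.9024
lambda_2 * g_2 = 3.32 * 3.71 = 12.3172
Total violation = 0.9024 + 12.3172 = 13.2196


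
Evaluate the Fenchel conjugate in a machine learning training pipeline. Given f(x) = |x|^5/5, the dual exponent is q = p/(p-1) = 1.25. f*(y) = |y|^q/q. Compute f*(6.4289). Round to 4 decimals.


The conjugate exponent q satisfies 1/p + 1/q = 1.
p = 5, so q = 5/(5 - 1) = 1.25
|y|^q = 6.4289^1.25 = 10.237
f*(6.4289) = 10.237 / 1.25 = 8.1896


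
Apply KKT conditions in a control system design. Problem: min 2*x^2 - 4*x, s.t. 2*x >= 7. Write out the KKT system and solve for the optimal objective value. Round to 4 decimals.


Step 1: Try lambda = 0 (constraint inactive).
x_unc = 4/(2*2) = 1.0
Check: 2*1.0 = 2.0 < 7 -- violated!
Step 2: Constraint must be active: 2*x = 7
x* = 7/2 = 3.5
lambda = (2*2*3.5 - 4)/2 = 5.0
Step 3: Compute optimal value.
f(x*) = 2*3.5^2 - 4*3.5 = 10.5


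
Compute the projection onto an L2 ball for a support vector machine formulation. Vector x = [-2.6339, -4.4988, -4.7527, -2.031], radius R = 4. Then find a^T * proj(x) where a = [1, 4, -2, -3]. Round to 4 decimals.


Step 1: Compute ||x|| (intermediates to 6 decimals).
||x|| = sqrt((-2.6339)^2 + (-4.4988)^2 + (-4.7527)^2 + (-2.031)^2) = 7.340964
Step 2: Project.
Since ||x|| > R, scale = R/||x|| = 4/7.340964 = 0.544888, proj(x) = scale * x
proj(x) = [-1.435181, -2.451342, -2.589689, -1.106668]
Step 3: Dot product.
a^T * proj(x) = 1*(-1.435181) + 4*(-2.451342) - 2*(-2.589689) - 3*(-1.106668) = -2.7412


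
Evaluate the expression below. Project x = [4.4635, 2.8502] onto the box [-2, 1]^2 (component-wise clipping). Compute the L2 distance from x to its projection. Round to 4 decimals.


Project each component onto [-2, 1].
clip(4.4635) = 1.0, clip(2.8502) = 1.0
Projection = [1.0, 1.0]
Squared diffs: [11.9958, 3.4232]
Distance = sqrt(15.419) = 3.9267


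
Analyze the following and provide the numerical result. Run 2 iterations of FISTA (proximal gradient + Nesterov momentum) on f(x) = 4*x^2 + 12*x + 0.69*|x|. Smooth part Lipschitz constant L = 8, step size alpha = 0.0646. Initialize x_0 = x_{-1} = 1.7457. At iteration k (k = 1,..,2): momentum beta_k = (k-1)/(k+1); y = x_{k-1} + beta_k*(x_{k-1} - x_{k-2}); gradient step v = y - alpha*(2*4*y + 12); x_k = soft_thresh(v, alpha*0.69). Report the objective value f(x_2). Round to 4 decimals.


FISTA on f(x) = 4*x^2 + 12*x + 0.69*|x|
L = 8, alpha = 0.0646
Iteration 1: beta = 0.0, y = 1.7457 + 0.0*(1.7457 - 1.7457) = 1.7457
  grad(y) = 25.9656, v = y - alpha*grad = 0.0683
  prox(v) = soft_thresh(0.0683, 0.0446) = 0.0237
Iteration 2: beta = 0.3333, y = 0.0237 + 0.3333*(0.0237 - 1.7457) = -0.5502
  grad(y) = 7.5981, v = y - alpha*grad = -1.0411
  prox(v) = soft_thresh(-1.0411, 0.0446) = -0.9965
f(x_2) = 4*(-0.9965)^2 + 12*(-0.9965) + 0.69*|-0.9965| = -7.2984


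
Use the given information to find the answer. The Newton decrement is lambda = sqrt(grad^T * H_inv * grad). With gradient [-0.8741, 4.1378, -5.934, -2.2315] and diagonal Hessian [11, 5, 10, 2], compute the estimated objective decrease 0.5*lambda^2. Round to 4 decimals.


Step 1: H is diagonal, so H^(-1) * g = [-0.0795, 0.8276, -0.5934, -1.1158].
Step 2: g^T H^(-1) g = sum_i g_i^2 / H_ii
  = (-0.8741)^2/11 + (4.1378)^2/5 + (-5.934)^2/10 + (-2.2315)^2/2
  = 0.0695 + 3.4243 + 3.5212 + 2.4898 = 9.5048
Step 3: Objective decrease = 0.5 * g^T H^(-1) g = 4.7524


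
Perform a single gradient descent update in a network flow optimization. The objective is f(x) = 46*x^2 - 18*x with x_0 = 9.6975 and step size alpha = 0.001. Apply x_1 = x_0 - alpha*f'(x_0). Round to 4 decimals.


We compute the gradient at x_0 and apply the update.
f'(x) = 92*x - 18
f'(9.6975) = 92*9.6975 - 18 = 874.17
x_1 = 9.6975 - 0.001*874.17 = 8.8233


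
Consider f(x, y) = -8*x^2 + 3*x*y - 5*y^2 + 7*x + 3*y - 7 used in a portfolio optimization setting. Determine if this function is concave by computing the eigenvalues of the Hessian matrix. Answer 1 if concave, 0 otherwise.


The Hessian of f(x,y) = -8*x^2 + 3*x*y - 5*y^2 + 7*x + 3*y - 7 is:
H = [[-16, 3], [3, -10]]
Trace = -16 - 10 = -26
Determinant = -16*-10 - (3)^2 = 151
Discriminant = (-26)^2 - 4*151 = 72.0
Eigenvalues: lambda_1 = -17.2426, lambda_2 = -8.7574
The function is concave.

1
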